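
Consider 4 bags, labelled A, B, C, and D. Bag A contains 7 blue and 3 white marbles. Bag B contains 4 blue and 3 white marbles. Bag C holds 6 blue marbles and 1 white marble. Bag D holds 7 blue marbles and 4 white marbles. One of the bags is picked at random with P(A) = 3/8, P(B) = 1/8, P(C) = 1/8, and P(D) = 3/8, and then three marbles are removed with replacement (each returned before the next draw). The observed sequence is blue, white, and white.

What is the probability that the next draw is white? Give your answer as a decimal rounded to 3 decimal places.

0.348

The likelihood of the observed sequence under each hypothesis: P(data | bag A) = (7/10)(3/10)(3/10) = 0.063; P(data | bag B) = (4/7)(3/7)(3/7) = 0.10496; P(data | bag C) = (6/7)(1/7)(1/7) = 0.017493; P(data | bag D) = (7/11)(4/11)(4/11) = 0.084147.
The prior-weighted likelihoods are 3/8 · 0.063 = 0.023625, 1/8 · 0.10496 = 0.01312, 1/8 · 0.017493 = 0.0021866, 3/8 · 0.084147 = 0.031555; with total 0.070486.
Dividing through by the total gives posterior P(bag A | data) = 0.33517, P(bag B | data) = 0.18613, P(bag C | data) = 0.031021, P(bag D | data) = 0.44768.
The predictive probability is P(white next | data) = (3/10)(0.33517) + (3/7)(0.18613) + (1/7)(0.031021) + (4/11)(0.44768) = 0.34754.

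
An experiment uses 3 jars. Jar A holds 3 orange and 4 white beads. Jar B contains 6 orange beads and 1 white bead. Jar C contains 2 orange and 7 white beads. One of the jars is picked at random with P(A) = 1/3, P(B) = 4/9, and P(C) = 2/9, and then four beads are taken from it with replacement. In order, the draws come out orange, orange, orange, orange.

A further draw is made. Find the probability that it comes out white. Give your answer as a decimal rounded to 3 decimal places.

0.163

For each hypothesis, P(data | H) works out to: P(data | jar A) = (3/7)(3/7)(3/7)(3/7) = 0.033736; P(data | jar B) = (6/7)(6/7)(6/7)(6/7) = 0.53978; P(data | jar C) = (2/9)(2/9)(2/9)(2/9) = 0.0024387.
Weighting by the prior gives 1/3 · 0.033736 = 0.011245, 4/9 · 0.53978 = 0.2399, 2/9 · 0.0024387 = 0.00054192; with total 0.25169.
Normalising, the posterior is P(jar A | data) = 0.04468, P(jar B | data) = 0.95317, P(jar C | data) = 0.0021532.
The predictive probability is P(white next | data) = (4/7)(0.04468) + (1/7)(0.95317) + (7/9)(0.0021532) = 0.16337.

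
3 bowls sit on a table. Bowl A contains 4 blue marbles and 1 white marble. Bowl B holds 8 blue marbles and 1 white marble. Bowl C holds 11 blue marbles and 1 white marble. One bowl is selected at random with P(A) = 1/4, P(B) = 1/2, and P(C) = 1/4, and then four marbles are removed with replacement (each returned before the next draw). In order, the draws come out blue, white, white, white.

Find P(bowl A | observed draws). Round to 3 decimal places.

The likelihood of the observed sequence under each hypothesis: P(data | bowl A) = (4/5)(1/5)(1/5)(1/5) = 0.0064; P(data | bowl B) = (8/9)(1/9)(1/9)(1/9) = 0.0012193; P(data | bowl C) = (11/12)(1/12)(1/12)(1/12) = 0.00053048.
The prior-weighted likelihoods are 1/4 · 0.0064 = 0.0016, 1/2 · 0.0012193 = 0.00060966, 1/4 · 0.00053048 = 0.00013262; summing to 0.0023423.
Hence P(bowl A | data) = (0.0016) / (0.0023423) = 0.68309.

0.683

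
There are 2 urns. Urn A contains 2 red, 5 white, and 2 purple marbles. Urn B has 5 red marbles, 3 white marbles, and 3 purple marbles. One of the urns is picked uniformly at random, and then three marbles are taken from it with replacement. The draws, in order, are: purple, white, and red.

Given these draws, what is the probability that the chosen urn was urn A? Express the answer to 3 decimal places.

0.448

Under each hypothesis, the probability of the observed sequence is: P(data | urn A) = (2/9)(5/9)(2/9) = 0.027435; P(data | urn B) = (3/11)(3/11)(5/11) = 0.033809.
Multiplying each by its prior: 1/2 · 0.027435 = 0.013717, 1/2 · 0.033809 = 0.016905; summing to 0.030622.
Hence P(urn A | data) = (0.013717) / (0.030622) = 0.44796.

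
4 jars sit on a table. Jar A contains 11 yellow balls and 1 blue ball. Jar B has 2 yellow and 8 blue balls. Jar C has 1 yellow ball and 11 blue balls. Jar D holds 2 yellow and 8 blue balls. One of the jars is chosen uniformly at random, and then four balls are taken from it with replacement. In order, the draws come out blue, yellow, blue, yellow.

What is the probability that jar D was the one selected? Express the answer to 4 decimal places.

Compute the likelihood of the observed sequence for each case: P(data | jar A) = (1/12)(11/12)(1/12)(11/12) = 0.0058353; P(data | jar B) = (8/10)(2/10)(8/10)(2/10) = 0.0256; P(data | jar C) = (11/12)(1/12)(11/12)(1/12) = 0.0058353; P(data | jar D) = (8/10)(2/10)(8/10)(2/10) = 0.0256.
The prior-weighted likelihoods are 1/4 · 0.0058353 = 0.0014588, 1/4 · 0.0256 = 0.0064, 1/4 · 0.0058353 = 0.0014588, 1/4 · 0.0256 = 0.0064; these sum to 0.015718.
By Bayes' rule, P(jar D | data) = (0.0064) / (0.015718) = 0.40719.

0.4072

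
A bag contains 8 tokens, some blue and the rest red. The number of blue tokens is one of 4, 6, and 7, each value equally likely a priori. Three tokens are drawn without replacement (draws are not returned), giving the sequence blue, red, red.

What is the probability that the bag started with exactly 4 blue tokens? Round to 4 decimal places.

For each hypothesis, P(data | H) works out to: P(data | r = 4) = (4/8)(4/7)(3/6) = 1/7; P(data | r = 6) = (6/8)(2/7)(1/6) = 1/28; P(data | r = 7) = (7/8)(1/7)(0/6) = 0.
Multiplying each by its prior: 1/3 · 1/7 = 1/21, 1/3 · 1/28 = 1/84, 1/3 · 0 = 0; summing to 5/84.
So P(r = 4 | data) = (1/21) / (5/84) = 4/5.

0.8000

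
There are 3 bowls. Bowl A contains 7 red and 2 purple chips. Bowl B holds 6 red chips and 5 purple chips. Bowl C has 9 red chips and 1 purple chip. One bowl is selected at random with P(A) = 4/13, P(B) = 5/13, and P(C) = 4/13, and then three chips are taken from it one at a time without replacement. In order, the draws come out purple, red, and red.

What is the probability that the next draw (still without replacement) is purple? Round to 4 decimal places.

0.2685

Compute the likelihood of the observed sequence for each case: P(data | bowl A) = (2/9)(7/8)(6/7) = 0.16667; P(data | bowl B) = (5/11)(6/10)(5/9) = 0.15152; P(data | bowl C) = (1/10)(9/9)(8/8) = 0.1.
Weighting by the prior gives 4/13 · 0.16667 = 0.051282, 5/13 · 0.15152 = 0.058275, 4/13 · 0.1 = 0.030769; these sum to 0.14033.
The posterior is then P(bowl A | data) = 0.36545, P(bowl B | data) = 0.41528, P(bowl C | data) = 0.21927.
Averaging over the posterior, P(purple next | data) = (1/6)(0.36545) + (1/2)(0.41528) + (0)(0.21927) = 0.26855.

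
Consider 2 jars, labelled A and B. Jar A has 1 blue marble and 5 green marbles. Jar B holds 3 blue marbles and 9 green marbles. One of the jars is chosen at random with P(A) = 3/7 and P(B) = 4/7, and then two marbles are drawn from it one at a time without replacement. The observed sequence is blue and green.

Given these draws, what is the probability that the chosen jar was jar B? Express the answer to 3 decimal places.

Compute the likelihood of the observed sequence for each case: P(data | jar A) = (1/6)(5/5) = 1/6; P(data | jar B) = (3/12)(9/11) = 9/44.
Multiplying each by its prior: 3/7 · 1/6 = 1/14, 4/7 · 9/44 = 9/77; summing to 29/154.
So P(jar B | data) = (9/77) / (29/154) = 18/29.

0.621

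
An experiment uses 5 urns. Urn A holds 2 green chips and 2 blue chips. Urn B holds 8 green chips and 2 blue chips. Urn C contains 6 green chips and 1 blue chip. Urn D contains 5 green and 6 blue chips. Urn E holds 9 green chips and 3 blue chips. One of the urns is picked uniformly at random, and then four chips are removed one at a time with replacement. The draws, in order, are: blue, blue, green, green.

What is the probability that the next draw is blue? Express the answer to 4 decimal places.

0.4047

The likelihood of the observed sequence under each hypothesis: P(data | urn A) = (2/4)(2/4)(2/4)(2/4) = 0.0625; P(data | urn B) = (2/10)(2/10)(8/10)(8/10) = 0.0256; P(data | urn C) = (1/7)(1/7)(6/7)(6/7) = 0.014994; P(data | urn D) = (6/11)(6/11)(5/11)(5/11) = 0.061471; P(data | urn E) = (3/12)(3/12)(9/12)(9/12) = 0.035156.
Multiplying each by its prior: 1/5 · 0.0625 = 0.0125, 1/5 · 0.0256 = 0.00512, 1/5 · 0.014994 = 0.0029988, 1/5 · 0.061471 = 0.012294, 1/5 · 0.035156 = 0.0070313; summing to 0.039944.
Dividing through by the total gives posterior P(urn A | data) = 0.31294, P(urn B | data) = 0.12818, P(urn C | data) = 0.075073, P(urn D | data) = 0.30779, P(urn E | data) = 0.17603.
Averaging over the posterior, P(blue next | data) = (1/2)(0.31294) + (1/5)(0.12818) + (1/7)(0.075073) + (6/11)(0.30779) + (1/4)(0.17603) = 0.40472.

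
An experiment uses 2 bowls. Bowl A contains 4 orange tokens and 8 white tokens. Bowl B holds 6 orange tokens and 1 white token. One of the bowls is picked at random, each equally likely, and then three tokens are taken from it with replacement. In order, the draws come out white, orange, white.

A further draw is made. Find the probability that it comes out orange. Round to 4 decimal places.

The likelihood of the observed sequence under each hypothesis: P(data | bowl A) = (8/12)(4/12)(8/12) = 0.14815; P(data | bowl B) = (1/7)(6/7)(1/7) = 0.017493.
Weighting by the prior gives 1/2 · 0.14815 = 0.074074, 1/2 · 0.017493 = 0.0087464; these sum to 0.08282.
Normalising, the posterior is P(bowl A | data) = 0.89439, P(bowl B | data) = 0.10561.
Averaging over the posterior, P(orange next | data) = (1/3)(0.89439) + (6/7)(0.10561) = 0.38865.

0.3887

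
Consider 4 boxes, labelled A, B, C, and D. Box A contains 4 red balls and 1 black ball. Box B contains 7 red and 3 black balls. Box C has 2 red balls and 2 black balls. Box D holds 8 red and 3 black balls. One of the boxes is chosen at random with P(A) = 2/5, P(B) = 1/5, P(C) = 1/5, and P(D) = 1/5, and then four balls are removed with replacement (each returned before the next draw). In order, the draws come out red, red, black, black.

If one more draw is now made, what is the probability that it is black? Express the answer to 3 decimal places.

0.332

The likelihood of the observed sequence under each hypothesis: P(data | box A) = (4/5)(4/5)(1/5)(1/5) = 0.0256; P(data | box B) = (7/10)(7/10)(3/10)(3/10) = 0.0441; P(data | box C) = (2/4)(2/4)(2/4)(2/4) = 0.0625; P(data | box D) = (8/11)(8/11)(3/11)(3/11) = 0.039342.
Multiplying each by its prior: 2/5 · 0.0256 = 0.01024, 1/5 · 0.0441 = 0.00882, 1/5 · 0.0625 = 0.0125, 1/5 · 0.039342 = 0.0078683; these sum to 0.039428.
Normalising, the posterior is P(box A | data) = 0.25971, P(box B | data) = 0.2237, P(box C | data) = 0.31703, P(box D | data) = 0.19956.
The predictive probability is P(black next | data) = (1/5)(0.25971) + (3/10)(0.2237) + (1/2)(0.31703) + (3/11)(0.19956) = 0.33199.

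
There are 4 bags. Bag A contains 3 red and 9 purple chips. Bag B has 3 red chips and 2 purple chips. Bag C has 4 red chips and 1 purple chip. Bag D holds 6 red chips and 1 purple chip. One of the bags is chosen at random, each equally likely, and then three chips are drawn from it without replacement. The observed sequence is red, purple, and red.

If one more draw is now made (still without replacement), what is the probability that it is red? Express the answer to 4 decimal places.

For each hypothesis, P(data | H) works out to: P(data | bag A) = (3/12)(9/11)(2/10) = 0.040909; P(data | bag B) = (3/5)(2/4)(2/3) = 0.2; P(data | bag C) = (4/5)(1/4)(3/3) = 0.2; P(data | bag D) = (6/7)(1/6)(5/5) = 0.14286.
The prior-weighted likelihoods are 1/4 · 0.040909 = 0.010227, 1/4 · 0.2 = 0.05, 1/4 · 0.2 = 0.05, 1/4 · 0.14286 = 0.035714; summing to 0.14594.
The posterior is then P(bag A | data) = 0.070078, P(bag B | data) = 0.3426, P(bag C | data) = 0.3426, P(bag D | data) = 0.24472.
So P(red next | data) = Σ P(red next | H) P(H | data) = (1/9)(0.070078) + (1/2)(0.3426) + (1)(0.3426) + (1)(0.24472) = 0.76641.

0.7664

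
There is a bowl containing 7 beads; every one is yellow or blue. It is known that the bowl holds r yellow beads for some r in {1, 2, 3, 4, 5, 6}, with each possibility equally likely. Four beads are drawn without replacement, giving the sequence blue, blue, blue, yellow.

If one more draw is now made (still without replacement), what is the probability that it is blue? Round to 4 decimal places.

The likelihood of the observed sequence under each hypothesis: P(data | r = 1) = (6/7)(5/6)(4/5)(1/4) = 1/7; P(data | r = 2) = (5/7)(4/6)(3/5)(2/4) = 1/7; P(data | r = 3) = (4/7)(3/6)(2/5)(3/4) = 3/35; P(data | r = 4) = (3/7)(2/6)(1/5)(4/4) = 1/35; P(data | r = 5) = (2/7)(1/6)(0/5) = 0; P(data | r = 6) = (1/7)(0/6) = 0.
Weighting by the prior gives 1/6 · 1/7 = 1/42, 1/6 · 1/7 = 1/42, 1/6 · 3/35 = 1/70, 1/6 · 1/35 = 1/210, 1/6 · 0 = 0, 1/6 · 0 = 0; with total 1/15.
The posterior is then P(r = 1 | data) = 5/14, P(r = 2 | data) = 5/14, P(r = 3 | data) = 3/14, P(r = 4 | data) = 1/14, P(r = 5 | data) = 0, P(r = 6 | data) = 0.
So P(blue next | data) = Σ P(blue next | H) P(H | data) = (1)(5/14) + (2/3)(5/14) + (1/3)(3/14) + (0)(1/14) = 2/3.

0.6667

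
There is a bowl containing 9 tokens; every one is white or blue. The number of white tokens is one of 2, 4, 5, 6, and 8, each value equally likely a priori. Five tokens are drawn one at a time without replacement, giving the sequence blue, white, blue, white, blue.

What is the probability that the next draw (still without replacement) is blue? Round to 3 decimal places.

For each hypothesis, P(data | H) works out to: P(data | r = 2) = (7/9)(2/8)(6/7)(1/6)(5/5) = 1/36; P(data | r = 4) = (5/9)(4/8)(4/7)(3/6)(3/5) = 1/21; P(data | r = 5) = (4/9)(5/8)(3/7)(4/6)(2/5) = 2/63; P(data | r = 6) = (3/9)(6/8)(2/7)(5/6)(1/5) = 1/84; P(data | r = 8) = (1/9)(8/8)(0/7) = 0.
Multiplying each by its prior: 1/5 · 1/36 = 1/180, 1/5 · 1/21 = 1/105, 1/5 · 2/63 = 2/315, 1/5 · 1/84 = 1/420, 1/5 · 0 = 0; these sum to 1/42.
Dividing through by the total gives posterior P(r = 2 | data) = 7/30, P(r = 4 | data) = 2/5, P(r = 5 | data) = 4/15, P(r = 6 | data) = 1/10, P(r = 8 | data) = 0.
So P(blue next | data) = Σ P(blue next | H) P(H | data) = (1)(7/30) + (1/2)(2/5) + (1/4)(4/15) + (0)(1/10) = 1/2.

0.500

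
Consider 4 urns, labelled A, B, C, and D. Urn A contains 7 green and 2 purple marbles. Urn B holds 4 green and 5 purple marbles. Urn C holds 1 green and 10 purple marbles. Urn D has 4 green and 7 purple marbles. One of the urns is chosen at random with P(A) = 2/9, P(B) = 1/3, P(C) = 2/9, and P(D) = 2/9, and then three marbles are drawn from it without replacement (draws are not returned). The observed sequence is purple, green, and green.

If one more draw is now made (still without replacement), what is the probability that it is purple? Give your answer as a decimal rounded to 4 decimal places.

For each hypothesis, P(data | H) works out to: P(data | urn A) = (2/9)(7/8)(6/7) = 0.16667; P(data | urn B) = (5/9)(4/8)(3/7) = 0.11905; P(data | urn C) = (10/11)(1/10)(0/9) = 0; P(data | urn D) = (7/11)(4/10)(3/9) = 0.084848.
Weighting by the prior gives 2/9 · 0.16667 = 0.037037, 1/3 · 0.11905 = 0.039683, 2/9 · 0 = 0, 2/9 · 0.084848 = 0.018855; summing to 0.095575.
Normalising, the posterior is P(urn A | data) = 0.38752, P(urn B | data) = 0.4152, P(urn C | data) = 0, P(urn D | data) = 0.19728.
So P(purple next | data) = Σ P(purple next | H) P(H | data) = (1/6)(0.38752) + (2/3)(0.4152) + (3/4)(0.19728) = 0.48935.

0.4893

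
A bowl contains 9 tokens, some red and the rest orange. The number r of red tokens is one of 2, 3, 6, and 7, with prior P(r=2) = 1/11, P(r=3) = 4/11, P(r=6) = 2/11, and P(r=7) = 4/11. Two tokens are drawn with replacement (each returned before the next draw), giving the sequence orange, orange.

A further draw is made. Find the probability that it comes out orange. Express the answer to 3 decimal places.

For each hypothesis, P(data | H) works out to: P(data | r = 2) = (7/9)(7/9) = 49/81; P(data | r = 3) = (6/9)(6/9) = 4/9; P(data | r = 6) = (3/9)(3/9) = 1/9; P(data | r = 7) = (2/9)(2/9) = 4/81.
The prior-weighted likelihoods are 1/11 · 49/81 = 49/891, 4/11 · 4/9 = 16/99, 2/11 · 1/9 = 2/99, 4/11 · 4/81 = 16/891; these sum to 227/891.
The posterior is then P(r = 2 | data) = 49/227, P(r = 3 | data) = 144/227, P(r = 6 | data) = 18/227, P(r = 7 | data) = 16/227.
The predictive probability is P(orange next | data) = (7/9)(49/227) + (2/3)(144/227) + (1/3)(18/227) + (2/9)(16/227) = 431/681.

0.633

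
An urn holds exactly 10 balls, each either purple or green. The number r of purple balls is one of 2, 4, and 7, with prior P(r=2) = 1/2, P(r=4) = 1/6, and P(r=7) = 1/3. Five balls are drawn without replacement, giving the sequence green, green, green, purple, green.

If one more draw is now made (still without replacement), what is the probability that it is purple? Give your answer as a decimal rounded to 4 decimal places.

0.2500

Under each hypothesis, the probability of the observed sequence is: P(data | r = 2) = (8/10)(7/9)(6/8)(2/7)(5/6) = 1/9; P(data | r = 4) = (6/10)(5/9)(4/8)(4/7)(3/6) = 1/21; P(data | r = 7) = (3/10)(2/9)(1/8)(7/7)(0/6) = 0.
The prior-weighted likelihoods are 1/2 · 1/9 = 1/18, 1/6 · 1/21 = 1/126, 1/3 · 0 = 0; summing to 4/63.
Normalising, the posterior is P(r = 2 | data) = 7/8, P(r = 4 | data) = 1/8, P(r = 7 | data) = 0.
So P(purple next | data) = Σ P(purple next | H) P(H | data) = (1/5)(7/8) + (3/5)(1/8) = 1/4.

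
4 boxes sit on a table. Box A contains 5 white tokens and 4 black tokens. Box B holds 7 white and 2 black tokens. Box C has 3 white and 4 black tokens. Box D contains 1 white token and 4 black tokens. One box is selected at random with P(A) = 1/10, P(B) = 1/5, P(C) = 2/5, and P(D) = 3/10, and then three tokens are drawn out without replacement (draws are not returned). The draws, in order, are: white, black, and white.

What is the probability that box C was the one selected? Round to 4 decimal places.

Under each hypothesis, the probability of the observed sequence is: P(data | box A) = (5/9)(4/8)(4/7) = 0.15873; P(data | box B) = (7/9)(2/8)(6/7) = 0.16667; P(data | box C) = (3/7)(4/6)(2/5) = 0.11429; P(data | box D) = (1/5)(4/4)(0/3) = 0.
Multiplying each by its prior: 1/10 · 0.15873 = 0.015873, 1/5 · 0.16667 = 0.033333, 2/5 · 0.11429 = 0.045714, 3/10 · 0 = 0; with total 0.094921.
So P(box C | data) = (0.045714) / (0.094921) = 0.48161.

0.4816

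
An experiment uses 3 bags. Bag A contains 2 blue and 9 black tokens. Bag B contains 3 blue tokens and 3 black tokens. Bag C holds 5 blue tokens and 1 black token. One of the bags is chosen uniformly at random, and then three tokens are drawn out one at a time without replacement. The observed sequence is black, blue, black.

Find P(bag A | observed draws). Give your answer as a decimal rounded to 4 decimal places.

0.4923

Under each hypothesis, the probability of the observed sequence is: P(data | bag A) = (9/11)(2/10)(8/9) = 8/55; P(data | bag B) = (3/6)(3/5)(2/4) = 3/20; P(data | bag C) = (1/6)(5/5)(0/4) = 0.
The prior-weighted likelihoods are 1/3 · 8/55 = 8/165, 1/3 · 3/20 = 1/20, 1/3 · 0 = 0; summing to 13/132.
So P(bag A | data) = (8/165) / (13/132) = 32/65.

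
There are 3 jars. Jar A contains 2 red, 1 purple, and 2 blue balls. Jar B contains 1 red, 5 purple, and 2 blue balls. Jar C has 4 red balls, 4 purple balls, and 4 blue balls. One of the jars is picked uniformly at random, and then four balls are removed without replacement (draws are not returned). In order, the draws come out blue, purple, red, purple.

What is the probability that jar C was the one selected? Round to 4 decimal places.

0.4043

Compute the likelihood of the observed sequence for each case: P(data | jar A) = (2/5)(1/4)(2/3)(0/2) = 0; P(data | jar B) = (2/8)(5/7)(1/6)(4/5) = 0.02381; P(data | jar C) = (4/12)(4/11)(4/10)(3/9) = 0.016162.
The prior-weighted likelihoods are 1/3 · 0 = 0, 1/3 · 0.02381 = 0.0079365, 1/3 · 0.016162 = 0.0053872; these sum to 0.013324.
Therefore the posterior P(jar C | data) = (0.0053872) / (0.013324) = 0.40433.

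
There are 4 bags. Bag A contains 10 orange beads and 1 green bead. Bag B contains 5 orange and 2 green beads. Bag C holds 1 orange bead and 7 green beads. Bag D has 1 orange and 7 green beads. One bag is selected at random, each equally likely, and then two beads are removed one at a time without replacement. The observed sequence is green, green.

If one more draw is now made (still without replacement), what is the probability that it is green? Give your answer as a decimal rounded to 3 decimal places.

Compute the likelihood of the observed sequence for each case: P(data | bag A) = (1/11)(0/10) = 0; P(data | bag B) = (2/7)(1/6) = 1/21; P(data | bag C) = (7/8)(6/7) = 3/4; P(data | bag D) = (7/8)(6/7) = 3/4.
Weighting by the prior gives 1/4 · 0 = 0, 1/4 · 1/21 = 1/84, 1/4 · 3/4 = 3/16, 1/4 · 3/4 = 3/16; with total 65/168.
Normalising, the posterior is P(bag A | data) = 0, P(bag B | data) = 2/65, P(bag C | data) = 63/130, P(bag D | data) = 63/130.
Averaging over the posterior, P(green next | data) = (0)(2/65) + (5/6)(63/130) + (5/6)(63/130) = 21/26.

0.808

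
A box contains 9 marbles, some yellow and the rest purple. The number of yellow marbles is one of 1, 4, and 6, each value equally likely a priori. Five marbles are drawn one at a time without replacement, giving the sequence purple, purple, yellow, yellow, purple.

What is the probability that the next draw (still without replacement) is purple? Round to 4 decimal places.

Under each hypothesis, the probability of the observed sequence is: P(data | r = 1) = (8/9)(7/8)(1/7)(0/6) = 0; P(data | r = 4) = (5/9)(4/8)(4/7)(3/6)(3/5) = 1/21; P(data | r = 6) = (3/9)(2/8)(6/7)(5/6)(1/5) = 1/84.
Multiplying each by its prior: 1/3 · 0 = 0, 1/3 · 1/21 = 1/63, 1/3 · 1/84 = 1/252; with total 5/252.
The posterior is then P(r = 1 | data) = 0, P(r = 4 | data) = 4/5, P(r = 6 | data) = 1/5.
The predictive probability is P(purple next | data) = (1/2)(4/5) + (0)(1/5) = 2/5.

0.4000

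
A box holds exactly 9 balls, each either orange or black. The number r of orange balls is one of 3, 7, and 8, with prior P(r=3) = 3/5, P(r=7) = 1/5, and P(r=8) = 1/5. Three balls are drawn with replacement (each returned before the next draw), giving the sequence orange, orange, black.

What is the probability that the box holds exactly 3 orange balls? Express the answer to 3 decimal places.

0.500

Under each hypothesis, the probability of the observed sequence is: P(data | r = 3) = (3/9)(3/9)(6/9) = 0.074074; P(data | r = 7) = (7/9)(7/9)(2/9) = 0.13443; P(data | r = 8) = (8/9)(8/9)(1/9) = 0.087791.
The prior-weighted likelihoods are 3/5 · 0.074074 = 0.044444, 1/5 · 0.13443 = 0.026886, 1/5 · 0.087791 = 0.017558; summing to 0.088889.
So P(r = 3 | data) = (0.044444) / (0.088889) = 0.5.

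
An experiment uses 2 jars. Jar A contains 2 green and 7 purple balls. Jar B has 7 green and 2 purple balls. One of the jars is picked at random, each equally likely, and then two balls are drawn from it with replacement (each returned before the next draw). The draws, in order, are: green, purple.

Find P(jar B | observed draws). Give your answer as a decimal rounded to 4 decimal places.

For each hypothesis, P(data | H) works out to: P(data | jar A) = (2/9)(7/9) = 14/81; P(data | jar B) = (7/9)(2/9) = 14/81.
The prior-weighted likelihoods are 1/2 · 14/81 = 7/81, 1/2 · 14/81 = 7/81; these sum to 14/81.
So P(jar B | data) = (7/81) / (14/81) = 1/2.

0.5000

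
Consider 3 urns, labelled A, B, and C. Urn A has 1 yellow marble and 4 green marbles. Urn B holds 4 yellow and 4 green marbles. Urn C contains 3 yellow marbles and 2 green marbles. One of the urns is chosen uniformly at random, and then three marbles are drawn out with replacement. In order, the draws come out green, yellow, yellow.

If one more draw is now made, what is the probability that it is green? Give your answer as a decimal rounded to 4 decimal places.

0.4841

Under each hypothesis, the probability of the observed sequence is: P(data | urn A) = (4/5)(1/5)(1/5) = 0.032; P(data | urn B) = (4/8)(4/8)(4/8) = 0.125; P(data | urn C) = (2/5)(3/5)(3/5) = 0.144.
Multiplying each by its prior: 1/3 · 0.032 = 0.010667, 1/3 · 0.125 = 0.041667, 1/3 · 0.144 = 0.048; summing to 0.10033.
The posterior is then P(urn A | data) = 0.10631, P(urn B | data) = 0.41528, P(urn C | data) = 0.47841.
So P(green next | data) = Σ P(green next | H) P(H | data) = (4/5)(0.10631) + (1/2)(0.41528) + (2/5)(0.47841) = 0.48405.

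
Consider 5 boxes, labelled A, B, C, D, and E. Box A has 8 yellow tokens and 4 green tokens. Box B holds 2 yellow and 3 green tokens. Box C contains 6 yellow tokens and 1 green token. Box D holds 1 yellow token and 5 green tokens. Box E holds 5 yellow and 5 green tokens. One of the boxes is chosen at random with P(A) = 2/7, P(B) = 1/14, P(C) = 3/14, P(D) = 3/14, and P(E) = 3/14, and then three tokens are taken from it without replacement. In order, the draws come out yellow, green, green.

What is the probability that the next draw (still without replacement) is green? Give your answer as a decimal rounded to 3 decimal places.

The likelihood of the observed sequence under each hypothesis: P(data | box A) = (8/12)(4/11)(3/10) = 0.072727; P(data | box B) = (2/5)(3/4)(2/3) = 0.2; P(data | box C) = (6/7)(1/6)(0/5) = 0; P(data | box D) = (1/6)(5/5)(4/4) = 0.16667; P(data | box E) = (5/10)(5/9)(4/8) = 0.13889.
Weighting by the prior gives 2/7 · 0.072727 = 0.020779, 1/14 · 0.2 = 0.014286, 3/14 · 0 = 0, 3/14 · 0.16667 = 0.035714, 3/14 · 0.13889 = 0.029762; these sum to 0.10054.
Normalising, the posterior is P(box A | data) = 0.20667, P(box B | data) = 0.14209, P(box C | data) = 0, P(box D | data) = 0.35522, P(box E | data) = 0.29602.
So P(green next | data) = Σ P(green next | H) P(H | data) = (2/9)(0.20667) + (1/2)(0.14209) + (1)(0.35522) + (3/7)(0.29602) = 0.59906.

0.599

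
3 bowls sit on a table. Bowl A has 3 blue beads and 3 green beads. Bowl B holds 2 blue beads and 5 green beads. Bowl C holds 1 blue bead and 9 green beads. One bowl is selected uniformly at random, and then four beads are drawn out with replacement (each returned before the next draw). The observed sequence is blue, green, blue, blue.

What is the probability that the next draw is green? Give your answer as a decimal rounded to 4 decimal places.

The likelihood of the observed sequence under each hypothesis: P(data | bowl A) = (3/6)(3/6)(3/6)(3/6) = 0.0625; P(data | bowl B) = (2/7)(5/7)(2/7)(2/7) = 0.01666; P(data | bowl C) = (1/10)(9/10)(1/10)(1/10) = 0.0009.
Multiplying each by its prior: 1/3 · 0.0625 = 0.020833, 1/3 · 0.01666 = 0.0055532, 1/3 · 0.0009 = 0.0003; summing to 0.026687.
Normalising, the posterior is P(bowl A | data) = 0.78067, P(bowl B | data) = 0.20809, P(bowl C | data) = 0.011242.
Averaging over the posterior, P(green next | data) = (1/2)(0.78067) + (5/7)(0.20809) + (9/10)(0.011242) = 0.54909.

0.5491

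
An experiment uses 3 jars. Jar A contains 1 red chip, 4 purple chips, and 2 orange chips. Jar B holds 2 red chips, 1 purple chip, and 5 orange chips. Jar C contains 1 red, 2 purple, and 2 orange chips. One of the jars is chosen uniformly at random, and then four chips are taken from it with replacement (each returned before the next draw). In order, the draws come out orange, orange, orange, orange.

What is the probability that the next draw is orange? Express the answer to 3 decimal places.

The likelihood of the observed sequence under each hypothesis: P(data | jar A) = (2/7)(2/7)(2/7)(2/7) = 0.0066639; P(data | jar B) = (5/8)(5/8)(5/8)(5/8) = 0.15259; P(data | jar C) = (2/5)(2/5)(2/5)(2/5) = 0.0256.
The prior-weighted likelihoods are 1/3 · 0.0066639 = 0.0022213, 1/3 · 0.15259 = 0.050863, 1/3 · 0.0256 = 0.0085333; summing to 0.061617.
Normalising, the posterior is P(jar A | data) = 0.03605, P(jar B | data) = 0.82546, P(jar C | data) = 0.13849.
Averaging over the posterior, P(orange next | data) = (2/7)(0.03605) + (5/8)(0.82546) + (2/5)(0.13849) = 0.58161.

0.582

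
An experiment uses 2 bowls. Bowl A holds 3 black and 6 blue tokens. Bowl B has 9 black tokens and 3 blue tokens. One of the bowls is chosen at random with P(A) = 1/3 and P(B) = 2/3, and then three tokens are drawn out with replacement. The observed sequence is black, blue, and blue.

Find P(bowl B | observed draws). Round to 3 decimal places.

For each hypothesis, P(data | H) works out to: P(data | bowl A) = (3/9)(6/9)(6/9) = 0.14815; P(data | bowl B) = (9/12)(3/12)(3/12) = 0.046875.
Weighting by the prior gives 1/3 · 0.14815 = 0.049383, 2/3 · 0.046875 = 0.03125; summing to 0.080633.
So P(bowl B | data) = (0.03125) / (0.080633) = 0.38756.

0.388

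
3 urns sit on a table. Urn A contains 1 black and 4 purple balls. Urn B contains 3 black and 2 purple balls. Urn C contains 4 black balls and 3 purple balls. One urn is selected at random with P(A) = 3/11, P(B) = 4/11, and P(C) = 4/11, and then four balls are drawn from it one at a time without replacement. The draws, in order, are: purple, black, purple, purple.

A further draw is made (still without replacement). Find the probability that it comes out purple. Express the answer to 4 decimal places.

0.8400

Compute the likelihood of the observed sequence for each case: P(data | urn A) = (4/5)(1/4)(3/3)(2/2) = 1/5; P(data | urn B) = (2/5)(3/4)(1/3)(0/2) = 0; P(data | urn C) = (3/7)(4/6)(2/5)(1/4) = 1/35.
Weighting by the prior gives 3/11 · 1/5 = 3/55, 4/11 · 0 = 0, 4/11 · 1/35 = 4/385; these sum to 5/77.
Normalising, the posterior is P(urn A | data) = 21/25, P(urn B | data) = 0, P(urn C | data) = 4/25.
The predictive probability is P(purple next | data) = (1)(21/25) + (0)(4/25) = 21/25.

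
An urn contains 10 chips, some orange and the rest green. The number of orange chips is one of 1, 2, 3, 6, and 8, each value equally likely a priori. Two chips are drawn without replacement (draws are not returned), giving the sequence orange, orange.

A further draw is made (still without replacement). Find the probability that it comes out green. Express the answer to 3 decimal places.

0.386

The likelihood of the observed sequence under each hypothesis: P(data | r = 1) = (1/10)(0/9) = 0; P(data | r = 2) = (2/10)(1/9) = 1/45; P(data | r = 3) = (3/10)(2/9) = 1/15; P(data | r = 6) = (6/10)(5/9) = 1/3; P(data | r = 8) = (8/10)(7/9) = 28/45.
The prior-weighted likelihoods are 1/5 · 0 = 0, 1/5 · 1/45 = 1/225, 1/5 · 1/15 = 1/75, 1/5 · 1/3 = 1/15, 1/5 · 28/45 = 28/225; these sum to 47/225.
The posterior is then P(r = 1 | data) = 0, P(r = 2 | data) = 1/47, P(r = 3 | data) = 3/47, P(r = 6 | data) = 15/47, P(r = 8 | data) = 28/47.
Averaging over the posterior, P(green next | data) = (1)(1/47) + (7/8)(3/47) + (1/2)(15/47) + (1/4)(28/47) = 145/376.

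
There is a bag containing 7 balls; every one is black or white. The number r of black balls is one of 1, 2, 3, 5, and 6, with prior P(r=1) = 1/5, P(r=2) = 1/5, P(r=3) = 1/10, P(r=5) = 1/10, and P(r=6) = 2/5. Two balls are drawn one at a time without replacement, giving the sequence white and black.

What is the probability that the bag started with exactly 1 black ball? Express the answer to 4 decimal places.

The likelihood of the observed sequence under each hypothesis: P(data | r = 1) = (6/7)(1/6) = 1/7; P(data | r = 2) = (5/7)(2/6) = 5/21; P(data | r = 3) = (4/7)(3/6) = 2/7; P(data | r = 5) = (2/7)(5/6) = 5/21; P(data | r = 6) = (1/7)(6/6) = 1/7.
Weighting by the prior gives 1/5 · 1/7 = 1/35, 1/5 · 5/21 = 1/21, 1/10 · 2/7 = 1/35, 1/10 · 5/21 = 1/42, 2/5 · 1/7 = 2/35; these sum to 13/70.
So P(r = 1 | data) = (1/35) / (13/70) = 2/13.

0.1538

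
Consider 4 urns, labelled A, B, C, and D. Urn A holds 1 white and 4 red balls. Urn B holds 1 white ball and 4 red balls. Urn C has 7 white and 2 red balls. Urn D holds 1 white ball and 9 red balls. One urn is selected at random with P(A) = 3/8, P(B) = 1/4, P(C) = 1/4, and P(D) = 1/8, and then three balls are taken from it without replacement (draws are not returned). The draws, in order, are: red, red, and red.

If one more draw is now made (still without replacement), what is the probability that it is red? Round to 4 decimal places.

0.5926

The likelihood of the observed sequence under each hypothesis: P(data | urn A) = (4/5)(3/4)(2/3) = 2/5; P(data | urn B) = (4/5)(3/4)(2/3) = 2/5; P(data | urn C) = (2/9)(1/8)(0/7) = 0; P(data | urn D) = (9/10)(8/9)(7/8) = 7/10.
Multiplying each by its prior: 3/8 · 2/5 = 3/20, 1/4 · 2/5 = 1/10, 1/4 · 0 = 0, 1/8 · 7/10 = 7/80; summing to 27/80.
Normalising, the posterior is P(urn A | data) = 4/9, P(urn B | data) = 8/27, P(urn C | data) = 0, P(urn D | data) = 7/27.
Averaging over the posterior, P(red next | data) = (1/2)(4/9) + (1/2)(8/27) + (6/7)(7/27) = 16/27.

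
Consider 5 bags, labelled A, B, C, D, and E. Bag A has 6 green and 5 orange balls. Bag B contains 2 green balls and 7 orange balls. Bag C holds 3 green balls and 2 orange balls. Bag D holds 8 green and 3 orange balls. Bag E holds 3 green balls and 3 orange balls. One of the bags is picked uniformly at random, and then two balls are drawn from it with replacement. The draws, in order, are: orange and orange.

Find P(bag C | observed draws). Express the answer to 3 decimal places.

Compute the likelihood of the observed sequence for each case: P(data | bag A) = (5/11)(5/11) = 0.20661; P(data | bag B) = (7/9)(7/9) = 0.60494; P(data | bag C) = (2/5)(2/5) = 0.16; P(data | bag D) = (3/11)(3/11) = 0.07438; P(data | bag E) = (3/6)(3/6) = 0.25.
Weighting by the prior gives 1/5 · 0.20661 = 0.041322, 1/5 · 0.60494 = 0.12099, 1/5 · 0.16 = 0.032, 1/5 · 0.07438 = 0.014876, 1/5 · 0.25 = 0.05; summing to 0.25919.
So P(bag C | data) = (0.032) / (0.25919) = 0.12346.

0.123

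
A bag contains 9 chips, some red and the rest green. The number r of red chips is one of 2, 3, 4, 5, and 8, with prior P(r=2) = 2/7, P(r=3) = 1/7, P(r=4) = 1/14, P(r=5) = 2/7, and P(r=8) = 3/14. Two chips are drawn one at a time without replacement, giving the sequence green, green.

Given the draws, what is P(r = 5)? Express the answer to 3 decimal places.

0.162

Compute the likelihood of the observed sequence for each case: P(data | r = 2) = (7/9)(6/8) = 7/12; P(data | r = 3) = (6/9)(5/8) = 5/12; P(data | r = 4) = (5/9)(4/8) = 5/18; P(data | r = 5) = (4/9)(3/8) = 1/6; P(data | r = 8) = (1/9)(0/8) = 0.
The prior-weighted likelihoods are 2/7 · 7/12 = 1/6, 1/7 · 5/12 = 5/84, 1/14 · 5/18 = 5/252, 2/7 · 1/6 = 1/21, 3/14 · 0 = 0; with total 37/126.
So P(r = 5 | data) = (1/21) / (37/126) = 6/37.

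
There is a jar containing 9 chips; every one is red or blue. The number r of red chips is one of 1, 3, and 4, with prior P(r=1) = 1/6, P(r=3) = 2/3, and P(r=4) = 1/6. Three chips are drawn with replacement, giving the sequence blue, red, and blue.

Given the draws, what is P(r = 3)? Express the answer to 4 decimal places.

The likelihood of the observed sequence under each hypothesis: P(data | r = 1) = (8/9)(1/9)(8/9) = 0.087791; P(data | r = 3) = (6/9)(3/9)(6/9) = 0.14815; P(data | r = 4) = (5/9)(4/9)(5/9) = 0.13717.
Weighting by the prior gives 1/6 · 0.087791 = 0.014632, 2/3 · 0.14815 = 0.098765, 1/6 · 0.13717 = 0.022862; with total 0.13626.
Hence P(r = 3 | data) = (0.098765) / (0.13626) = 0.72483.

0.7248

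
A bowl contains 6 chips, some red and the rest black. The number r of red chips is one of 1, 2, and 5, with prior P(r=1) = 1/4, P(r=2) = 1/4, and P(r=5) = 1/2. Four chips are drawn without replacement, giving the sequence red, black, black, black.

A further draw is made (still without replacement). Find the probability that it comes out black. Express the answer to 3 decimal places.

Compute the likelihood of the observed sequence for each case: P(data | r = 1) = (1/6)(5/5)(4/4)(3/3) = 1/6; P(data | r = 2) = (2/6)(4/5)(3/4)(2/3) = 2/15; P(data | r = 5) = (5/6)(1/5)(0/4) = 0.
The prior-weighted likelihoods are 1/4 · 1/6 = 1/24, 1/4 · 2/15 = 1/30, 1/2 · 0 = 0; these sum to 3/40.
Dividing through by the total gives posterior P(r = 1 | data) = 5/9, P(r = 2 | data) = 4/9, P(r = 5 | data) = 0.
The predictive probability is P(black next | data) = (1)(5/9) + (1/2)(4/9) = 7/9.

0.778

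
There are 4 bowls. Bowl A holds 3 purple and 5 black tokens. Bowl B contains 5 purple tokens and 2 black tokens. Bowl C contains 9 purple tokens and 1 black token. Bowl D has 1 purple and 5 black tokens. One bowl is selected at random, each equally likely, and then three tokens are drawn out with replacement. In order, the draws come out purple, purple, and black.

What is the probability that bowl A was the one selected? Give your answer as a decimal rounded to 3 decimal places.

0.260

The likelihood of the observed sequence under each hypothesis: P(data | bowl A) = (3/8)(3/8)(5/8) = 0.087891; P(data | bowl B) = (5/7)(5/7)(2/7) = 0.14577; P(data | bowl C) = (9/10)(9/10)(1/10) = 0.081; P(data | bowl D) = (1/6)(1/6)(5/6) = 0.023148.
Weighting by the prior gives 1/4 · 0.087891 = 0.021973, 1/4 · 0.14577 = 0.036443, 1/4 · 0.081 = 0.02025, 1/4 · 0.023148 = 0.005787; summing to 0.084453.
By Bayes' rule, P(bowl A | data) = (0.021973) / (0.084453) = 0.26018.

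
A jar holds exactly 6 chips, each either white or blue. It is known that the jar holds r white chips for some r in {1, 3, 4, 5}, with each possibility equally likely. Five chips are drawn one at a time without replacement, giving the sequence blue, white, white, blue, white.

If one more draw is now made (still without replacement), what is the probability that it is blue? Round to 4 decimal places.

0.4286

Under each hypothesis, the probability of the observed sequence is: P(data | r = 1) = (5/6)(1/5)(0/4) = 0; P(data | r = 3) = (3/6)(3/5)(2/4)(2/3)(1/2) = 1/20; P(data | r = 4) = (2/6)(4/5)(3/4)(1/3)(2/2) = 1/15; P(data | r = 5) = (1/6)(5/5)(4/4)(0/3) = 0.
Multiplying each by its prior: 1/4 · 0 = 0, 1/4 · 1/20 = 1/80, 1/4 · 1/15 = 1/60, 1/4 · 0 = 0; summing to 7/240.
Normalising, the posterior is P(r = 1 | data) = 0, P(r = 3 | data) = 3/7, P(r = 4 | data) = 4/7, P(r = 5 | data) = 0.
Averaging over the posterior, P(blue next | data) = (1)(3/7) + (0)(4/7) = 3/7.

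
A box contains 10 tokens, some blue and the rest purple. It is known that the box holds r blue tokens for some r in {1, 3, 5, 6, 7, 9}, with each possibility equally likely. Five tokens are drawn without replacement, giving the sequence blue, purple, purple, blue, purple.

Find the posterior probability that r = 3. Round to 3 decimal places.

Compute the likelihood of the observed sequence for each case: P(data | r = 1) = (1/10)(9/9)(8/8)(0/7) = 0; P(data | r = 3) = (3/10)(7/9)(6/8)(2/7)(5/6) = 0.041667; P(data | r = 5) = (5/10)(5/9)(4/8)(4/7)(3/6) = 0.039683; P(data | r = 6) = (6/10)(4/9)(3/8)(5/7)(2/6) = 0.02381; P(data | r = 7) = (7/10)(3/9)(2/8)(6/7)(1/6) = 0.0083333; P(data | r = 9) = (9/10)(1/9)(0/8) = 0.
The prior-weighted likelihoods are 1/6 · 0 = 0, 1/6 · 0.041667 = 0.0069444, 1/6 · 0.039683 = 0.0066138, 1/6 · 0.02381 = 0.0039683, 1/6 · 0.0083333 = 0.0013889, 1/6 · 0 = 0; summing to 0.018915.
Hence P(r = 3 | data) = (0.0069444) / (0.018915) = 0.36713.

0.367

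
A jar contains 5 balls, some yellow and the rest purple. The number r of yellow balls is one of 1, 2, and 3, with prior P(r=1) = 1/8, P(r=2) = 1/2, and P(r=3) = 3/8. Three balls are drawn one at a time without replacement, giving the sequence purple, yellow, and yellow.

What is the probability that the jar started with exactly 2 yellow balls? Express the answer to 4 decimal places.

The likelihood of the observed sequence under each hypothesis: P(data | r = 1) = (4/5)(1/4)(0/3) = 0; P(data | r = 2) = (3/5)(2/4)(1/3) = 1/10; P(data | r = 3) = (2/5)(3/4)(2/3) = 1/5.
Multiplying each by its prior: 1/8 · 0 = 0, 1/2 · 1/10 = 1/20, 3/8 · 1/5 = 3/40; these sum to 1/8.
Therefore the posterior P(r = 2 | data) = (1/20) / (1/8) = 2/5.

0.4000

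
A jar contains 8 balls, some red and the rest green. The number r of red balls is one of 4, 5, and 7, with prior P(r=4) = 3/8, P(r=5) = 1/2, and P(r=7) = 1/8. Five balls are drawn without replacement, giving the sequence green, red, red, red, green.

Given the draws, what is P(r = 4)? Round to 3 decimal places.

0.375

The likelihood of the observed sequence under each hypothesis: P(data | r = 4) = (4/8)(4/7)(3/6)(2/5)(3/4) = 3/70; P(data | r = 5) = (3/8)(5/7)(4/6)(3/5)(2/4) = 3/56; P(data | r = 7) = (1/8)(7/7)(6/6)(5/5)(0/4) = 0.
Multiplying each by its prior: 3/8 · 3/70 = 9/560, 1/2 · 3/56 = 3/112, 1/8 · 0 = 0; these sum to 3/70.
Therefore the posterior P(r = 4 | data) = (9/560) / (3/70) = 3/8.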